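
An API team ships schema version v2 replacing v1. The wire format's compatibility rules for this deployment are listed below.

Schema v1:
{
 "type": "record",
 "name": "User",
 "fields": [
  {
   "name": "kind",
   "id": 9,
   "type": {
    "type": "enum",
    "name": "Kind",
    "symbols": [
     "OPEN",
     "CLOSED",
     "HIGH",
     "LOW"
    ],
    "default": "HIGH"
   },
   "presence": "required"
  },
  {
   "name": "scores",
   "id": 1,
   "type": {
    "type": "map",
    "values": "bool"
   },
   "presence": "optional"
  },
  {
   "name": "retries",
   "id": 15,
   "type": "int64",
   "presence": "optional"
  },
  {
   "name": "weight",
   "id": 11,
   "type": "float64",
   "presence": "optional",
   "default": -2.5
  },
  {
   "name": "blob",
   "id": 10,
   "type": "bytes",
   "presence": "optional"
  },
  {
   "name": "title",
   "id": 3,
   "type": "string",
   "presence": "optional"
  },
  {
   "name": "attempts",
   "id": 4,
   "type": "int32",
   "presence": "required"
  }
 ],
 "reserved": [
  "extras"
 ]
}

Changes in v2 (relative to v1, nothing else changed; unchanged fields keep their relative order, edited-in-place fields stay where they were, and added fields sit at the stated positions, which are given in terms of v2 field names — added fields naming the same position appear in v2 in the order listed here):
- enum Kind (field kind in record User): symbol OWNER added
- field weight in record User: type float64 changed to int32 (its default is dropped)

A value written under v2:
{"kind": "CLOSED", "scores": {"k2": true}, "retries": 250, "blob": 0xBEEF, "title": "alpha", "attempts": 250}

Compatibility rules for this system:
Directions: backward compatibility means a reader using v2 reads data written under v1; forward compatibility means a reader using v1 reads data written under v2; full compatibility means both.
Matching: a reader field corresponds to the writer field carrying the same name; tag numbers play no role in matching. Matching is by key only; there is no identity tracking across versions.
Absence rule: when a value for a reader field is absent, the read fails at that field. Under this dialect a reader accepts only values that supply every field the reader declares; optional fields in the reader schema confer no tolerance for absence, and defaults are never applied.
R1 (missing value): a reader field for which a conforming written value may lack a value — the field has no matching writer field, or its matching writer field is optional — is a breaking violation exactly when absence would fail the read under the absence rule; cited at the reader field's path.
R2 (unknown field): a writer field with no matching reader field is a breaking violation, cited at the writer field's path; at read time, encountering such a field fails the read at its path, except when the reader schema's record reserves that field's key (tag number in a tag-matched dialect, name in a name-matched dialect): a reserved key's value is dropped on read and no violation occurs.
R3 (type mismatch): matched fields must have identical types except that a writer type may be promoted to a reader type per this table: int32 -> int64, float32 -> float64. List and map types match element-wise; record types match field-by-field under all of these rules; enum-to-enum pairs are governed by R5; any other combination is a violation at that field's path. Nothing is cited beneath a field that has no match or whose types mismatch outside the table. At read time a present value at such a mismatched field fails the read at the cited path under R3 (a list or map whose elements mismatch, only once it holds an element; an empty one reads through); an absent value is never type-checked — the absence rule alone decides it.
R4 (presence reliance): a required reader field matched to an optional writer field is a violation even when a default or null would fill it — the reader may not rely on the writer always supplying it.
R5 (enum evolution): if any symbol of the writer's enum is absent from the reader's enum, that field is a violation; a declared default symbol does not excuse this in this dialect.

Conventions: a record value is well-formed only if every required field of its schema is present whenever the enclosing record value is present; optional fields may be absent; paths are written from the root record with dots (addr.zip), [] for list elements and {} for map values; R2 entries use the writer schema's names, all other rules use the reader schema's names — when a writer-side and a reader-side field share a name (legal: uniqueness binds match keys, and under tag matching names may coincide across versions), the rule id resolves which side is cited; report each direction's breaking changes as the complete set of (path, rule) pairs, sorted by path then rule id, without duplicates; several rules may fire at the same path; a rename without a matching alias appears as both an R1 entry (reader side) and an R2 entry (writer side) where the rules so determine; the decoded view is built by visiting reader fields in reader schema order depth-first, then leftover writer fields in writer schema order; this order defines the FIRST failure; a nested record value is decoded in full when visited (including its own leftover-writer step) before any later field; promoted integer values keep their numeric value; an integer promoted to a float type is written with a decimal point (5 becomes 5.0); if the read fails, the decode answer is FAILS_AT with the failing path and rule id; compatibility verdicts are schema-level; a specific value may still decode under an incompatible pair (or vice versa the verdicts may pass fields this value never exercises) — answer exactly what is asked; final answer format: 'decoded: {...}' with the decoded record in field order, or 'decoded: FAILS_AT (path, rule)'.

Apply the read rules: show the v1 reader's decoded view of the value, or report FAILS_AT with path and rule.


decoded: FAILS_AT (weight, R1)

in User below, arrows point writer -> reader
decoding the User value with the v1 reader:
  kind := "CLOSED"
  scores := {"k2": true}
  retries := 250
  read fails at weight under R1 (no fill)
  => FAILS_AT (weight, R1)
ruling out the remaining User differences:
  enum Kind (field kind in record User): symbol OWNER added -> schema-level compatibility only; this User value's decode is unchanged


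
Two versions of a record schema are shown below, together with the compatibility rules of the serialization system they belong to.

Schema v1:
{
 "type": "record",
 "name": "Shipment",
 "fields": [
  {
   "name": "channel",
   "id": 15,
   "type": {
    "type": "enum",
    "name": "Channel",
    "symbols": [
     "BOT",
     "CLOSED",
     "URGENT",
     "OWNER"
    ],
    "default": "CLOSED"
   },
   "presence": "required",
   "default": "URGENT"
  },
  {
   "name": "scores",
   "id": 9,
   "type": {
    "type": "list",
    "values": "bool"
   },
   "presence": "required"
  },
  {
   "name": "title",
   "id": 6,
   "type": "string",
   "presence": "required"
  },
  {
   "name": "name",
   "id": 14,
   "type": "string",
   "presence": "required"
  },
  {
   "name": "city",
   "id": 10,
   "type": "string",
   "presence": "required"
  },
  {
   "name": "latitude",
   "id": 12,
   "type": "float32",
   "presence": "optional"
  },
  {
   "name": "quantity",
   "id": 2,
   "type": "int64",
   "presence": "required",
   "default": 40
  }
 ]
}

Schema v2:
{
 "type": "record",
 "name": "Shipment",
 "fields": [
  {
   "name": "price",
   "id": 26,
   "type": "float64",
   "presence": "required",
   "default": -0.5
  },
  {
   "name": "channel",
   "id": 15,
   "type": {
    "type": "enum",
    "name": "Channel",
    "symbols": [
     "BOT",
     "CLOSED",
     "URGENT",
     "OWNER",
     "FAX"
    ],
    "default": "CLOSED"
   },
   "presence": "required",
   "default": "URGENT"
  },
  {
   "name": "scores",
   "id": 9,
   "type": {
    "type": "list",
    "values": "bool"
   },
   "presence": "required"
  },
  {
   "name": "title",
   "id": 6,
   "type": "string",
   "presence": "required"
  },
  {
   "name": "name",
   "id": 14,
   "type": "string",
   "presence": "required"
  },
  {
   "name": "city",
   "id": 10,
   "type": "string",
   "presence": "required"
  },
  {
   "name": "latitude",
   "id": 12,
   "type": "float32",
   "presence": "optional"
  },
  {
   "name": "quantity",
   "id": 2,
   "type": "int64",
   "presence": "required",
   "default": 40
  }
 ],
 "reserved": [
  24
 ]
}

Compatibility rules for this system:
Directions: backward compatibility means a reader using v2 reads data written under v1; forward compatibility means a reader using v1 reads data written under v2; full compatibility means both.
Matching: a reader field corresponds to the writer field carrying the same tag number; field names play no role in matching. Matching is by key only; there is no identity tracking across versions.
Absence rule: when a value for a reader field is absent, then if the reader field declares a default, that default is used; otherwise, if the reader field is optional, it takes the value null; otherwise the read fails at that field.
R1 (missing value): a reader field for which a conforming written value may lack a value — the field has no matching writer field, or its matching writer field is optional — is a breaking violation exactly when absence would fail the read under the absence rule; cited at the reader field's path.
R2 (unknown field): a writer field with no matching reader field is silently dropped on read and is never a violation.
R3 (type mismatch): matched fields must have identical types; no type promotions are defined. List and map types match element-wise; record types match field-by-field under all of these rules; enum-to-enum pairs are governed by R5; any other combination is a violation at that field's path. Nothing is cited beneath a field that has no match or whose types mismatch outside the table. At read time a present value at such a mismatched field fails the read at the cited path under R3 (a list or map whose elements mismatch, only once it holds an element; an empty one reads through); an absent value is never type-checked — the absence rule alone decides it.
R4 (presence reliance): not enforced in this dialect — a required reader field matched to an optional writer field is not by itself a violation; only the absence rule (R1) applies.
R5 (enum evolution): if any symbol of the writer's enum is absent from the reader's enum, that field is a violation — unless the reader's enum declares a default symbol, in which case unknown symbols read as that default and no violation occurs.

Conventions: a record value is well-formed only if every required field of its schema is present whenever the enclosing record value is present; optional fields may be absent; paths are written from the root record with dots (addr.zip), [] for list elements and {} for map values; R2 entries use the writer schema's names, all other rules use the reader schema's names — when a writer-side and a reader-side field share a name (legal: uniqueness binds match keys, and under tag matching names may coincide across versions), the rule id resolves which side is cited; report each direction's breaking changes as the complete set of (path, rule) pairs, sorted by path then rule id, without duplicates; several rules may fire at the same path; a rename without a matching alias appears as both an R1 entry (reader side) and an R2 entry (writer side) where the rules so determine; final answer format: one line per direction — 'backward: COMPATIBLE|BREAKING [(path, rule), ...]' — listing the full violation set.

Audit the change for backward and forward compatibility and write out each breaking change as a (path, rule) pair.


backward: COMPATIBLE []; forward: COMPATIBLE []

the writer's type comes first in each Shipment pair
backward pass over Shipment, reader schema v2, writer schema v1:
  price: no writer-side match
  writer required, Channel -> Channel: reader channel maps from writer channel
  writer required, list<bool> -> list<bool>: reader scores maps from writer scores
  writer required, string -> string: reader title maps from writer title
  writer required, string -> string: reader name maps from writer name
  writer required, string -> string: reader city maps from writer city
  writer optional, float32 -> float32: reader latitude maps from writer latitude
  writer required, int64 -> int64: reader quantity maps from writer quantity
  nothing fires on Shipment: backward is COMPATIBLE
forward pass over Shipment, reader schema v1, writer schema v2:
  writer required, Channel -> Channel: reader channel maps from writer channel
  writer required, list<bool> -> list<bool>: reader scores maps from writer scores
  writer required, string -> string: reader title maps from writer title
  writer required, string -> string: reader name maps from writer name
  writer required, string -> string: reader city maps from writer city
  writer optional, float32 -> float32: reader latitude maps from writer latitude
  writer required, int64 -> int64: reader quantity maps from writer quantity
  leftover writer field: price
  nothing fires on Shipment: forward is COMPATIBLE


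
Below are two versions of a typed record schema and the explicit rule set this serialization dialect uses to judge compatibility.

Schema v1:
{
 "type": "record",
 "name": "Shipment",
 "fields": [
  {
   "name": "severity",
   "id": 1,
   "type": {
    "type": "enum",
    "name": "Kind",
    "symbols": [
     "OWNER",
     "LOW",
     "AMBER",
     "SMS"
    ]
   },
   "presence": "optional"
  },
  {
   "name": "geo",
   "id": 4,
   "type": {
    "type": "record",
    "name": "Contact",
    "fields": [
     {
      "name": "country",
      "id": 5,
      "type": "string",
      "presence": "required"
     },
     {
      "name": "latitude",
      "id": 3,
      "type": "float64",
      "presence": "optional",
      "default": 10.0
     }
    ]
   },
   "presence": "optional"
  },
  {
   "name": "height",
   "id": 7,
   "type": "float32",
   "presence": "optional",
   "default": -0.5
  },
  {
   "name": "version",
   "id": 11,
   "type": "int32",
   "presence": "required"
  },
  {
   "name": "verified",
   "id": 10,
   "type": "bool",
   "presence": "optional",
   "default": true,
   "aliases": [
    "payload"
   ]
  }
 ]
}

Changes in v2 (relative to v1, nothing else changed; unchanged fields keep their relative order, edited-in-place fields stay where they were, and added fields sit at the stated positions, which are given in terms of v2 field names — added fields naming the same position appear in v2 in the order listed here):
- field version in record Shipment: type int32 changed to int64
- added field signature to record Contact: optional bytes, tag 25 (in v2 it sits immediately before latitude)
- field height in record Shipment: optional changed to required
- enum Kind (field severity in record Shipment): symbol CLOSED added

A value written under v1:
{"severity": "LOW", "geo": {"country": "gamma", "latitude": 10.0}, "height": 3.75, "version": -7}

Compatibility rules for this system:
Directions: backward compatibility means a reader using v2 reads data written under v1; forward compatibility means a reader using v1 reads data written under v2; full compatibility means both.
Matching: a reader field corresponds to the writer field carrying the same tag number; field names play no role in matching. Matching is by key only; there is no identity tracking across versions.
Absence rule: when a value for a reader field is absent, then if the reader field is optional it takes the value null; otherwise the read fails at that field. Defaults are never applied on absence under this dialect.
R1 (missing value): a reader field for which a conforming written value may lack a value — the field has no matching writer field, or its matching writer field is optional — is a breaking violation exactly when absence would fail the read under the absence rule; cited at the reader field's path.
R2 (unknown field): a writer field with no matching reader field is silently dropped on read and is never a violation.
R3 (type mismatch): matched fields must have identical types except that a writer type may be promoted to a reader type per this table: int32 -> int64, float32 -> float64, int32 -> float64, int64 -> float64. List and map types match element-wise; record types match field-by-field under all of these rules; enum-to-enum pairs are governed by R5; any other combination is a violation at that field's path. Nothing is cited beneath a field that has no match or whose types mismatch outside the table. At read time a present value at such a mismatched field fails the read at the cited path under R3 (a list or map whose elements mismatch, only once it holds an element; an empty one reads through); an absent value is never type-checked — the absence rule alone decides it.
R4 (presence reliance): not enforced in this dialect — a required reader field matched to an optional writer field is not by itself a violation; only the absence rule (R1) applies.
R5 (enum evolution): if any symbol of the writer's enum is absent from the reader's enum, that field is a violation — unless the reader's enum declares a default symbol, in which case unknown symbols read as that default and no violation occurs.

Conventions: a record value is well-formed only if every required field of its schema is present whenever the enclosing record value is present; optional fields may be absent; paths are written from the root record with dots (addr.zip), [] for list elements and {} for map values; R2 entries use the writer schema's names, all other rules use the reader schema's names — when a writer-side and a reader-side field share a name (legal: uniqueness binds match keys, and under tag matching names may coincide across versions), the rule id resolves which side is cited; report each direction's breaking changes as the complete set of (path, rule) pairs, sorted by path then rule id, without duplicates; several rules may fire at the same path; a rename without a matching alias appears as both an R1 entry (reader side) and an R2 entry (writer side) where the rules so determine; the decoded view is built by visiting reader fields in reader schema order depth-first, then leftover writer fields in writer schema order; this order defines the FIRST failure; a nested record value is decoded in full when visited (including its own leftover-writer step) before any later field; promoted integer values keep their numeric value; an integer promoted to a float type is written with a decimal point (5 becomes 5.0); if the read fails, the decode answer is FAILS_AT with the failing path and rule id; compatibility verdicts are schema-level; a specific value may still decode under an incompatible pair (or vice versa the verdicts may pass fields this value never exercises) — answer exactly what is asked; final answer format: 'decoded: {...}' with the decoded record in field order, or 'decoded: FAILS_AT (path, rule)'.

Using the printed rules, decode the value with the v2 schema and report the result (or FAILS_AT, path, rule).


decoded: {"severity": "LOW", "geo": {"country": "gamma", "signature": null, "latitude": 10.0}, "height": 3.75, "version": -7, "verified": null}

the writer's type comes first in each Shipment pair
decode walk for Shipment under reader schema v2:
  severity := "LOW"
  geo.country := "gamma"
  geo.signature := null (not supplied -> null)
  geo.latitude := 10.0
  height := 3.75
  version := -7 (int32 -> int64)
  verified := null (not supplied -> null)
  => decoded: {"severity": "LOW", "geo": {"country": "gamma", "signature": null, "latitude": 10.0}, "height": 3.75, "version": -7, "verified": null}
remaining Shipment differences; none change what is asked:
  field version in record Shipment: type int32 changed to int64 -> shifts the Shipment verdicts, not this decode
  field height in record Shipment: optional changed to required -> shifts the Shipment verdicts, not this decode
  enum Kind (field severity in record Shipment): symbol CLOSED added -> shifts the Shipment verdicts, not this decode


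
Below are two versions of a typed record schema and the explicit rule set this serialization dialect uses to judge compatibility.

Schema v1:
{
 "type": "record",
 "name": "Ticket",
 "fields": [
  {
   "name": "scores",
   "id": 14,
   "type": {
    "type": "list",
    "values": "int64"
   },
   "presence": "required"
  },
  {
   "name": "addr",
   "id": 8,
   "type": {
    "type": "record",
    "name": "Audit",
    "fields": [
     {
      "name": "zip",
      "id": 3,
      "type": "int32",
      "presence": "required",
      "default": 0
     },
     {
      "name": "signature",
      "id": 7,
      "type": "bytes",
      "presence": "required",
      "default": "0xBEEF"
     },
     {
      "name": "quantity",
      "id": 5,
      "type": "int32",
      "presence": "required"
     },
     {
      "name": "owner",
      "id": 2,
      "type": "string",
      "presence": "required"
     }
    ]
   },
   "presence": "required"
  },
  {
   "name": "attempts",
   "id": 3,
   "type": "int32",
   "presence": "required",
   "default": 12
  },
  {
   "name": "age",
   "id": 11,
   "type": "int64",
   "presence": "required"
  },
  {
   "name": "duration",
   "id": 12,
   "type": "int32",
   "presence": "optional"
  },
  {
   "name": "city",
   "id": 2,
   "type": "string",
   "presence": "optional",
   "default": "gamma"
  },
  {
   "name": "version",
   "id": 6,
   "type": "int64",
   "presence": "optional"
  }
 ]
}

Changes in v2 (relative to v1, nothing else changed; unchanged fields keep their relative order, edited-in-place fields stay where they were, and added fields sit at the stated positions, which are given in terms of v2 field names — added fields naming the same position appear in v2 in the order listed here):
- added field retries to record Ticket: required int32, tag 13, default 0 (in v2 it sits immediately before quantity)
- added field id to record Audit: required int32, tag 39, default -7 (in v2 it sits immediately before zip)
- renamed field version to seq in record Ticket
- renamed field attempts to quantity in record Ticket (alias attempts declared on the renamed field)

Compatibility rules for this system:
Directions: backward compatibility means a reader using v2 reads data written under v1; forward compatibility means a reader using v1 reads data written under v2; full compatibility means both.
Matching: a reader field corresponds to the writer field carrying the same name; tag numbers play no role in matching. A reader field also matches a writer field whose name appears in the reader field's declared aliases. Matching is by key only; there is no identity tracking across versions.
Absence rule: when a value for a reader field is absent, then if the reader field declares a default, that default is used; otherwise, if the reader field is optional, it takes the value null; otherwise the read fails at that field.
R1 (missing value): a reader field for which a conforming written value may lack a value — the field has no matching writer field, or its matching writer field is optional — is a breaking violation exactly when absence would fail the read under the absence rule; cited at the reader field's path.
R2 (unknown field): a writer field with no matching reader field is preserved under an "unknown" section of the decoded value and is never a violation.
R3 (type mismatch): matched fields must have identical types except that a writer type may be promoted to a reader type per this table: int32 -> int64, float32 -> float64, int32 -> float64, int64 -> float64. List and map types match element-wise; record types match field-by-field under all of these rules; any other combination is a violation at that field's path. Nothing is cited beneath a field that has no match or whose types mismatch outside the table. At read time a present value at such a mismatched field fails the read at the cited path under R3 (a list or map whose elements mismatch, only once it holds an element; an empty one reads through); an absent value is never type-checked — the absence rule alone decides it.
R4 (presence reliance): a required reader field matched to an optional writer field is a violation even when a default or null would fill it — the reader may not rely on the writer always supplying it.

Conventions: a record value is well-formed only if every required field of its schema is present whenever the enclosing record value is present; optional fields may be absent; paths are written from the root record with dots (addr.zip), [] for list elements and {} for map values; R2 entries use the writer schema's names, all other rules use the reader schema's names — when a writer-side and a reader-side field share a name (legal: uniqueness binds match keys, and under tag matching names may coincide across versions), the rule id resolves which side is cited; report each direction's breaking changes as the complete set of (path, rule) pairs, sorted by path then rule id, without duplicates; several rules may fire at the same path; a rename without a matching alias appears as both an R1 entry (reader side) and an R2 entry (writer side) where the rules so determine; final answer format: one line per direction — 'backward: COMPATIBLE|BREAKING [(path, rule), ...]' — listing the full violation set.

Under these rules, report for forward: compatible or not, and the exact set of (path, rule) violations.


the writer's type comes first in each Ticket pair
forward pass over Ticket, reader schema v1, writer schema v2:
  writer required, list<int64> -> list<int64>: reader scores maps from writer scores
  writer required, Audit -> Audit: reader addr maps from writer addr
  attempts has no writer counterpart
  writer required, int64 -> int64: reader age maps from writer age
  writer optional, int32 -> int32: reader duration maps from writer duration
  writer optional, string -> string: reader city maps from writer city
  version has no writer counterpart
  leftover writer field: retries
  leftover writer field: quantity
  leftover writer field: seq
  writer required, int32 -> int32: reader addr.zip maps from writer addr.zip
  writer required, bytes -> bytes: reader addr.signature maps from writer addr.signature
  writer required, int32 -> int32: reader addr.quantity maps from writer addr.quantity
  writer required, string -> string: reader addr.owner maps from writer addr.owner
  leftover writer field: addr.id
  => forward verdict for Ticket: COMPATIBLE, no violations
the rest of the Ticket diff is inert for this question:
  added field retries to record Ticket: required int32, tag 13, default 0 (in v2 it sits immediately before quantity) -> inert for the asked Ticket verdict: nothing fires
  added field id to record Audit: required int32, tag 39, default -7 (in v2 it sits immediately before zip) -> inert for the asked Ticket verdict: nothing fires
  renamed field version to seq in record Ticket -> inert for the asked Ticket verdict: nothing fires
  renamed field attempts to quantity in record Ticket (alias attempts declared on the renamed field) -> inert for the asked Ticket verdict: nothing fires

forward: COMPATIBLE []


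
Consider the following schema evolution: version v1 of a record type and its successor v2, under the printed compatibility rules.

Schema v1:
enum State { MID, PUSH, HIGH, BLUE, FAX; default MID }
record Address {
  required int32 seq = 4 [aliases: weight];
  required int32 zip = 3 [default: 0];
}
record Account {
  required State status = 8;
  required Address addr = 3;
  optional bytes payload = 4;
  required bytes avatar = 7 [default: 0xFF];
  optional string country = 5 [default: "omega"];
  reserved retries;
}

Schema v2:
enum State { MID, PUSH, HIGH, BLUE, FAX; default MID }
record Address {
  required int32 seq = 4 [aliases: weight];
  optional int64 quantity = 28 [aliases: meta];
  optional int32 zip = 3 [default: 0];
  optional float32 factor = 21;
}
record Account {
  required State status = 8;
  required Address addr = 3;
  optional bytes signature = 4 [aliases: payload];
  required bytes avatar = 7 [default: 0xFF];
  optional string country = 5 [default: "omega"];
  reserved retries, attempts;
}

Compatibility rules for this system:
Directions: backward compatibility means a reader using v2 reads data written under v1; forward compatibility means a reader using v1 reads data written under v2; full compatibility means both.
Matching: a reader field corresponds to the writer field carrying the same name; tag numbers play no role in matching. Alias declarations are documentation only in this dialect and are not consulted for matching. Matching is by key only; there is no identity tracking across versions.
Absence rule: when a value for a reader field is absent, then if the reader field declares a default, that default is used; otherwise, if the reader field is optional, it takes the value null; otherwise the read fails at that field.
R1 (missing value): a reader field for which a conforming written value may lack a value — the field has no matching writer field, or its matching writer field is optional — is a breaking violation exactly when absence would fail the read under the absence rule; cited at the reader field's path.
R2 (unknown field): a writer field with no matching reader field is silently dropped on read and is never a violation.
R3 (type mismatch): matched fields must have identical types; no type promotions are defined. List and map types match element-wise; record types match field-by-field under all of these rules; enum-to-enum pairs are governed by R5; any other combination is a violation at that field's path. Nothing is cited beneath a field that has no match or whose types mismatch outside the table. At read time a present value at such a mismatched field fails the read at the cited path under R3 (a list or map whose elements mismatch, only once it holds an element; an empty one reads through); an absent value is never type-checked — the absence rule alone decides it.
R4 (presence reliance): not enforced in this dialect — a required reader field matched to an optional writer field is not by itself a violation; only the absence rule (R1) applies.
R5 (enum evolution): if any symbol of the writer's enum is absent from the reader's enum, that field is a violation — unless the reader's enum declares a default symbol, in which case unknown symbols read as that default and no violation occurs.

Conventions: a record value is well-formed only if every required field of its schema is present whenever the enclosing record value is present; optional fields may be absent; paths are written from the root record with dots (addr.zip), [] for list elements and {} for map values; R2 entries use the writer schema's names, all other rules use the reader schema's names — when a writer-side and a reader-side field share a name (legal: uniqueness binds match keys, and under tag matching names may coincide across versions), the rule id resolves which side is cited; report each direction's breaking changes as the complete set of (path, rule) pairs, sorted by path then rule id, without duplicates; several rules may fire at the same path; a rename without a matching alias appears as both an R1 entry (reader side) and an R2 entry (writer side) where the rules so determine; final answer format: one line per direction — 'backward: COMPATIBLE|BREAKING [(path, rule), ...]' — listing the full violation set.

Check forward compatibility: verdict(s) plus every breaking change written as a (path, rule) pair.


forward: COMPATIBLE []

the writer's type comes first in each Account pair
checking forward for Account: reader v1 against writer v2:
  status: State -> State, writer required; from status
  addr: Address -> Address, writer required; from addr
  no writer field matches reader payload
  avatar: bytes -> bytes, writer required; from avatar
  country: string -> string, writer optional; from country
  signature (writer side), unknown to reader
  addr.seq: int32 -> int32, writer required; from addr.seq
  addr.zip: int32 -> int32, writer optional; from addr.zip
  addr.quantity (writer side), unknown to reader
  addr.factor (writer side), unknown to reader
  nothing fires on Account: forward is COMPATIBLE
ruling out the remaining Account differences:
  added field factor to record Address: optional float32, tag 21 (in v2 it sits last) -> no rule fires on it in Account's dialect; the asked verdict holds
  added field quantity to record Address: optional int64, tag 28 (in v2 it sits immediately before zip) -> no rule fires on it in Account's dialect; the asked verdict holds
  field zip in record Address: required changed to optional -> no rule fires on it in Account's dialect; the asked verdict holds
  renamed field payload to signature in record Account (alias payload declared on the renamed field) -> no rule fires on it in Account's dialect; the asked verdict holds


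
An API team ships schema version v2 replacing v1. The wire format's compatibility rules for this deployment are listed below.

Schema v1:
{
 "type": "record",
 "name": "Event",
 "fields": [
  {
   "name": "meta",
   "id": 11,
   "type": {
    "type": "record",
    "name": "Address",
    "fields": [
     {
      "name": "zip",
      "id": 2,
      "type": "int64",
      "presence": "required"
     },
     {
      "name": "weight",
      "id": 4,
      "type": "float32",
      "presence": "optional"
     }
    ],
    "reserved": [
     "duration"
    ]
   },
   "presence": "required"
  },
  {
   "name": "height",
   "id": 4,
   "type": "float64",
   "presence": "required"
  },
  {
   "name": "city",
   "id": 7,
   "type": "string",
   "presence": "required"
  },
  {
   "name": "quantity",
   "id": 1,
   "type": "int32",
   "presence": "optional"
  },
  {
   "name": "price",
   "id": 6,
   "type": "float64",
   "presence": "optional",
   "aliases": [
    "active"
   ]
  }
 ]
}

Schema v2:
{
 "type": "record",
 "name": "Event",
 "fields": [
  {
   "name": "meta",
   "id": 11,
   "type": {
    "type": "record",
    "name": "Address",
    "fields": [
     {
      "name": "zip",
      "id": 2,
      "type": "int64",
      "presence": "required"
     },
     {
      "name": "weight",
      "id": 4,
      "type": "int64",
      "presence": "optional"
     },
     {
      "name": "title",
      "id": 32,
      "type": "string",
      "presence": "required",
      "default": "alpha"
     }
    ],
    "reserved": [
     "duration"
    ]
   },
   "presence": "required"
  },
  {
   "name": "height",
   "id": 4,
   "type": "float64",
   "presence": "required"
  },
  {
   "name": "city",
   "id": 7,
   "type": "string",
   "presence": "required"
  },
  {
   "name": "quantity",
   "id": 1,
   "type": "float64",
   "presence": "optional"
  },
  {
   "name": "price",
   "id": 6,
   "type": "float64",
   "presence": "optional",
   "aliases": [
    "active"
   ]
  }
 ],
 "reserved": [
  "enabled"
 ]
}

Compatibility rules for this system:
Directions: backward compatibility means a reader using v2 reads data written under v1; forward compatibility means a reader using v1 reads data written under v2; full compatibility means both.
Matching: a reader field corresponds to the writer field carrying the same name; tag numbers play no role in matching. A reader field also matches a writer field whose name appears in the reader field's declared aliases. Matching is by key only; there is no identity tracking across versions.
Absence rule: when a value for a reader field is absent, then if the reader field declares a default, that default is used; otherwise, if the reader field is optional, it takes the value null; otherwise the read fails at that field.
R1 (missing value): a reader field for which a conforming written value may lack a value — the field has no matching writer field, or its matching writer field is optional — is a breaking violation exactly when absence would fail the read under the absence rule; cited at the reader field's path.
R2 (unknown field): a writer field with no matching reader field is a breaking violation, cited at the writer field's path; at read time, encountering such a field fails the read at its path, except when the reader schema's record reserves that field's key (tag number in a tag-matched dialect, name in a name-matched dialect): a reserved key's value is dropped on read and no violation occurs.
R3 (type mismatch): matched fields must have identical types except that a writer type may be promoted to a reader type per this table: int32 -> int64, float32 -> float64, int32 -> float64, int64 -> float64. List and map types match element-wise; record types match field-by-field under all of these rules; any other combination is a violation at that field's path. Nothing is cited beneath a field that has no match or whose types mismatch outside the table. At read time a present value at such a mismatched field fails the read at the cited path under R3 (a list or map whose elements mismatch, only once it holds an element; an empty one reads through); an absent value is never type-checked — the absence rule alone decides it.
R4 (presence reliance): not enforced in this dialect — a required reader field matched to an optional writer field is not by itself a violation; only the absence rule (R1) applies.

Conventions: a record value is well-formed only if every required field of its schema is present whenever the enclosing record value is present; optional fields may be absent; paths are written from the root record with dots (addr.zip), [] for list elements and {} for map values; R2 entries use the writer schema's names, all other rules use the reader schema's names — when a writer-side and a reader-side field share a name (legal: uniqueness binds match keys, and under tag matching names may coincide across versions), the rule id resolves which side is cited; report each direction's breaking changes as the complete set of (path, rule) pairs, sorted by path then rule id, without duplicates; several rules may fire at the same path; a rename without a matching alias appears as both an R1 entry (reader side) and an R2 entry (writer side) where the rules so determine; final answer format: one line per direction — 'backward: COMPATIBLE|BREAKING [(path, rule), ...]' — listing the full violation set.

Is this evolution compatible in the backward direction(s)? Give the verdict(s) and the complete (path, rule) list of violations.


each type pair in Event: writer, then reader
backward on Event — v2 reading data written by v1:
  Address -> Address, writer required: meta aligns to meta
  float64 -> float64, writer required: height aligns to height
  string -> string, writer required: city aligns to city
  int32 -> float64, writer optional: quantity aligns to quantity
  float64 -> float64, writer optional: price aligns to price
  int64 -> int64, writer required: meta.zip aligns to meta.zip
  float32 -> int64, writer optional: meta.weight aligns to meta.weight
  no writer field matches reader meta.title
  violation R3 at meta.weight
  backward on Event therefore BREAKING (1)
the other Event changes do not affect what is asked:
  field quantity in record Event: type int32 changed to float64 -> affects forward compatibility only, which is not asked
  added field title to record Address: required string, tag 32, default "alpha" (in v2 it sits last) -> affects forward compatibility only, which is not asked

backward: BREAKING [(meta.weight, R3)]


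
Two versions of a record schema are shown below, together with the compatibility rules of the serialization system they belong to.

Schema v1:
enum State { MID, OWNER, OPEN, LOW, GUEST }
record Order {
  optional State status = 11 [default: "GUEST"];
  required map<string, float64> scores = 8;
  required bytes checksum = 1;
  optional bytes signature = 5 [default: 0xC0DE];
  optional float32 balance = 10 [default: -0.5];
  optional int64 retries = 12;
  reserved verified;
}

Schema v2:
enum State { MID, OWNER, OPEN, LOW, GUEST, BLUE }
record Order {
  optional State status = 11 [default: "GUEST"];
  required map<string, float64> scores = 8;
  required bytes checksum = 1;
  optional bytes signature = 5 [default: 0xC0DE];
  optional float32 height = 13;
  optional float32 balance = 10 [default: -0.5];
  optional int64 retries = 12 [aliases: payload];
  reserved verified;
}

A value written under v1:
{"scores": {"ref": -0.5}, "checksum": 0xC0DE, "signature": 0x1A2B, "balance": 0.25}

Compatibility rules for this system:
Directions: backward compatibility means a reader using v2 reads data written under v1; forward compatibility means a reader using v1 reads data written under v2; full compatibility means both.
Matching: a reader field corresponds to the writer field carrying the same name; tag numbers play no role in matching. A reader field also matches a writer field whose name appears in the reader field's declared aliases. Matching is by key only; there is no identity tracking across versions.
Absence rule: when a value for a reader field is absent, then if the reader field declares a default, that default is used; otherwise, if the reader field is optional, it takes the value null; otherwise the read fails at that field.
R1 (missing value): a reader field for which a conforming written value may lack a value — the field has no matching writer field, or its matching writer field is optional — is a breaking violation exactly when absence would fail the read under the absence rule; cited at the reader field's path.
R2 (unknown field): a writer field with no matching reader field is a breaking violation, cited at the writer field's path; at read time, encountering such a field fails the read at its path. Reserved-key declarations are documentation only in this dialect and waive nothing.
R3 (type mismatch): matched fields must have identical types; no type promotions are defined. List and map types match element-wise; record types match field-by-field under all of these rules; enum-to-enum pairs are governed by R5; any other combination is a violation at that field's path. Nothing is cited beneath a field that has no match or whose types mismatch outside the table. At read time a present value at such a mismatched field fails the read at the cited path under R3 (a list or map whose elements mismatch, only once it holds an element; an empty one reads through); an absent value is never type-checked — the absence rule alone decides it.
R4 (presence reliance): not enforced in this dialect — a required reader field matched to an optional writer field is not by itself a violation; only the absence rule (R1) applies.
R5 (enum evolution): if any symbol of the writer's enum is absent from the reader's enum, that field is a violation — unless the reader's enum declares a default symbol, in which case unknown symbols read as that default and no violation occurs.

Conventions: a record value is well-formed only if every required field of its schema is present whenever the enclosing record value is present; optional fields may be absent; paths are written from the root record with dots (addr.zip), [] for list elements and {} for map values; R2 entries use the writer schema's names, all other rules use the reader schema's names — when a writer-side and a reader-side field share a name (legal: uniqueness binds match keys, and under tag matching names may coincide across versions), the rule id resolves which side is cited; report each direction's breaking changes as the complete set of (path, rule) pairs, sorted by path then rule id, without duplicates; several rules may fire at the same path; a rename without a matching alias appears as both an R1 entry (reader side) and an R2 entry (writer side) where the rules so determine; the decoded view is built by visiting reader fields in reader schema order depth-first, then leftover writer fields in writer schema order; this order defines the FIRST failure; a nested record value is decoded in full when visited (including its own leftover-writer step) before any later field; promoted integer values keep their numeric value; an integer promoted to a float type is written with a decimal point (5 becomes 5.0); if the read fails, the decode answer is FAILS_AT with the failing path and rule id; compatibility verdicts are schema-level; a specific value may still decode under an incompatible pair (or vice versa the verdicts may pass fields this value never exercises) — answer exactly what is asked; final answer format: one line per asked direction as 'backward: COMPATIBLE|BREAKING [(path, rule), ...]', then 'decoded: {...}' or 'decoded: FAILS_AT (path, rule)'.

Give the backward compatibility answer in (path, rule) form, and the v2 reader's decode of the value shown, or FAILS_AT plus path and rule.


backward: COMPATIBLE []; decoded: {"status": "GUEST", "scores": {"ref": -0.5}, "checksum": 0xC0DE, "signature": 0x1A2B, "height": null, "balance": 0.25, "retries": null}

the writer's type comes first in each Order pair
backward analysis of Order with v2 as reader and v1 as writer:
  status: paired with writer status (State -> State; writer optional)
  scores: paired with writer scores (map<string, float64> -> map<string, float64>; writer required)
  checksum: paired with writer checksum (bytes -> bytes; writer required)
  signature: paired with writer signature (bytes -> bytes; writer optional)
  height: no writer-side match
  balance: paired with writer balance (float32 -> float32; writer optional)
  retries: paired with writer retries (int64 -> int64; writer optional)
  => backward: COMPATIBLE
migrating the Order value to v2:
  status := "GUEST" (no value, default fills)
  scores := {"ref": -0.5}
  checksum := 0xC0DE
  signature := 0x1A2B
  height := null (not supplied -> null)
  balance := 0.25
  retries := null (not supplied -> null)
  => decoded: {"status": "GUEST", "scores": {"ref": -0.5}, "checksum": 0xC0DE, "signature": 0x1A2B, "height": null, "balance": 0.25, "retries": null}
diffs on Order not affecting the asked answer:
  enum State (field status in record Order): symbol BLUE added -> its effect on Order is confined to the forward direction, not asked
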